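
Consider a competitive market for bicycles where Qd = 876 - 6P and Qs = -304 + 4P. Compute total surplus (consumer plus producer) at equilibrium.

Total surplus = 5880

Equilibrium: 876 - 6P = -304 + 4P gives P* = 118, Q* = 168.
Demand choke price: P = 146; supply starts at P = 76.
CS = ½(146 − 118)(168) = 2352; PS = ½(118 − 76)(168) = 3528.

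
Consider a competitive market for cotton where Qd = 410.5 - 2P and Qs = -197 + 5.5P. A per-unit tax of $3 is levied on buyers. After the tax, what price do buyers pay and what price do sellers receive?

Buyers pay $83.2, sellers receive $80.2

Pre-tax equilibrium: P* = 81, Q* = 248.5.
Tax on buyers shifts demand to Qd = 410.5 − 2(P + 3) = 404.5 - 2P.
404.5 - 2P = -197 + 5.5P gives seller price Ps = 80.2; buyers pay Pb = 80.2 + 3 = 83.2.
New quantity: Q = 410.5 − 2(83.2) = 244.1.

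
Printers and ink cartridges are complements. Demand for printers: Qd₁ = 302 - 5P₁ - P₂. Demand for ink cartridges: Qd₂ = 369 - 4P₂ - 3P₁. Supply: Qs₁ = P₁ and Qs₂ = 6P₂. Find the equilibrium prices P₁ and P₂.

Market 1: 302 - 5P₁ - P₂ = P₁ → 6P₁ + P₂ = 302.
Market 2: 10P₂ + 3P₁ = 369.
Eliminating P₂: 10×(1) − 1×(2) gives 57P₁ = 2651, so P₁ = 2651/57.
Back-substitute into (2): P₂ = (369 − 3×2651/57) / 10 = 436/19.

P₁ = 2651/57, P₂ = 436/19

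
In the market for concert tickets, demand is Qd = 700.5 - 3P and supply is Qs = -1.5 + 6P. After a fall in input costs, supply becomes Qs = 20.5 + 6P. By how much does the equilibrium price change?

Original equilibrium: P* = 78, Q* = 466.5.
New equilibrium: 700.5 - 3P = 20.5 + 6P, so 680 = 9P and P' = 680/9; Q' = 700.5 − 3(680/9) = 2843/6.
Change in price: 680/9 − 78 = -22/9.

ΔP = -22/9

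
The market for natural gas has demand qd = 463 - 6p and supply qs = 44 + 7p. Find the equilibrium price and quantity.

Set qd = qs: 463 - 6p = 44 + 7p.
419 = 13p, so p* = 419/13.
q* = 463 − 6(419/13) = 3505/13.

p* = 419/13, q* = 3505/13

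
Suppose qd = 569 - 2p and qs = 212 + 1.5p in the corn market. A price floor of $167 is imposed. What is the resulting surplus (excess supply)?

Surplus = 227.5

Equilibrium price would be p* = 102, so the floor at 167 binds.
At p = 167: qd = 235, qs = 462.5.
Surplus = 462.5 − 235 = 227.5.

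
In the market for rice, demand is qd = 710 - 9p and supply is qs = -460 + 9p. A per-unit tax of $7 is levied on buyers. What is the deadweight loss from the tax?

Pre-tax equilibrium: p* = 65, q* = 125.
Tax on buyers shifts demand to qd = 710 − 9(p + 7) = 647 - 9p.
647 - 9p = -460 + 9p gives seller price ps = 61.5; buyers pay pb = 61.5 + 7 = 68.5.
New quantity: q = 710 − 9(68.5) = 93.5.
DWL = ½ × 7 × (125 − 93.5) = 110.25.

Deadweight loss = 110.25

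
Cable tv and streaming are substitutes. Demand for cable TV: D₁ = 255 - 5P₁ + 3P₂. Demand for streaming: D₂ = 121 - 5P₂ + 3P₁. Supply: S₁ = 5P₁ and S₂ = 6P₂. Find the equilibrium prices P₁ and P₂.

Market 1: 255 - 5P₁ + 3P₂ = 5P₁ → 10P₁ - 3P₂ = 255.
Market 2: 11P₂ - 3P₁ = 121.
Eliminating P₂: 11×(1) + 3×(2) gives 101P₁ = 3168, so P₁ = 3168/101.
Back-substitute into (2): P₂ = (121 + 3×3168/101) / 11 = 1975/101.

P₁ = 3168/101, P₂ = 1975/101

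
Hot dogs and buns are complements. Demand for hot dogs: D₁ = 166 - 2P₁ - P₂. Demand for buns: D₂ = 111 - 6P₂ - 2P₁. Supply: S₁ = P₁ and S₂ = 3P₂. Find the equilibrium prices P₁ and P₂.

P₁ = 55.32, P₂ = 0.04

Market 1: 166 - 2P₁ - P₂ = P₁ → 3P₁ + P₂ = 166.
Market 2: 9P₂ + 2P₁ = 111.
Eliminating P₂: 9×(1) − 1×(2) gives 25P₁ = 1383, so P₁ = 55.32.
Back-substitute into (2): P₂ = (111 − 2×55.32) / 9 = 0.04.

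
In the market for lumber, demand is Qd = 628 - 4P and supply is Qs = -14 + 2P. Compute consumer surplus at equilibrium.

Consumer surplus = 5000

Equilibrium: 628 - 4P = -14 + 2P gives P* = 107, Q* = 200.
Demand choke price (Qd = 0): P = 157.
CS = ½(157 − 107)(200) = 5000.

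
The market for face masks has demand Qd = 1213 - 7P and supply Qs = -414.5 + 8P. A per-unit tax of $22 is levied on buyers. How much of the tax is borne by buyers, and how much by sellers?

Buyers bear 176/15, sellers bear 154/15

Pre-tax equilibrium: P* = 108.5, Q* = 453.5.
Tax on buyers shifts demand to Qd = 1213 − 7(P + 22) = 1059 - 7P.
1059 - 7P = -414.5 + 8P gives seller price Ps = 2947/30; buyers pay Pb = 2947/30 + 22 = 3607/30.
New quantity: Q = 1213 − 7(3607/30) = 11141/30.
Buyer burden = 3607/30 − 108.5 = 176/15; seller burden = 108.5 − 2947/30 = 154/15.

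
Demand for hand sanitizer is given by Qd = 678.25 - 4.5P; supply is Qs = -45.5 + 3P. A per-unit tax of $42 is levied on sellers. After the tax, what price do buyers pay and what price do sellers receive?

Buyers pay $113.3, sellers receive $71.3

Pre-tax equilibrium: P* = 96.5, Q* = 244.
Tax on sellers shifts supply to Qs = -45.5 + 3(P − 42) = -171.5 + 3P.
678.25 - 4.5P = -171.5 + 3P gives buyer price Pb = 113.3; sellers receive Ps = 113.3 − 42 = 71.3.
New quantity: Q = 678.25 − 4.5(113.3) = 168.4.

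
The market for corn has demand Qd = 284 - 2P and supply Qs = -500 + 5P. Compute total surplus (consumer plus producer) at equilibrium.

Total surplus = 1260

Equilibrium: 284 - 2P = -500 + 5P gives P* = 112, Q* = 60.
Demand choke price: P = 142; supply starts at P = 100.
CS = ½(142 − 112)(60) = 900; PS = ½(112 − 100)(60) = 360.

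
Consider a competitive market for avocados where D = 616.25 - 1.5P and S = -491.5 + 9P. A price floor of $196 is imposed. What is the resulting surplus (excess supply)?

Surplus = 950.25

Equilibrium price would be P* = 105.5, so the floor at 196 binds.
At P = 196: D = 322.25, S = 1272.5.
Surplus = 1272.5 − 322.25 = 950.25.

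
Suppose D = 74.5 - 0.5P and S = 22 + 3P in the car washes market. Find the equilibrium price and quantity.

Set D = S: 74.5 - 0.5P = 22 + 3P.
52.5 = 3.5P, so P* = 15.
Q* = 74.5 − 0.5(15) = 67.

P* = 15, Q* = 67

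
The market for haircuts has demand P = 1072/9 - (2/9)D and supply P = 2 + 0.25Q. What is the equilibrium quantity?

Set the two price expressions equal: 1072/9 - (2/9)Q = 2 + 0.25Q.
1054/9 = (17/36)Q, so Q* = 248.
P* = 1072/9 − (2/9)(248) = 64.

Q* = 248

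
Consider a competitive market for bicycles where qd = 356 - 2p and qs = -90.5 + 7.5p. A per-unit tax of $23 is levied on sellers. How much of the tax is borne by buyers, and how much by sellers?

Buyers bear 345/19, sellers bear 92/19

Pre-tax equilibrium: p* = 47, q* = 262.
Tax on sellers shifts supply to qs = -90.5 + 7.5(p − 23) = -263 + 7.5p.
356 - 2p = -263 + 7.5p gives buyer price pb = 1238/19; sellers receive ps = 1238/19 − 23 = 801/19.
New quantity: q = 356 − 2(1238/19) = 4288/19.
Buyer burden = 1238/19 − 47 = 345/19; seller burden = 47 − 801/19 = 92/19.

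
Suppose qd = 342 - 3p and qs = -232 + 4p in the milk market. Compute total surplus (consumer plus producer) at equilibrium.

Equilibrium: 342 - 3p = -232 + 4p gives p* = 82, q* = 96.
Demand choke price: p = 114; supply starts at p = 58.
CS = ½(114 − 82)(96) = 1536; PS = ½(82 − 58)(96) = 1152.

Total surplus = 2688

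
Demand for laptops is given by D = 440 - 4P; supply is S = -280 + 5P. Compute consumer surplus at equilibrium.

Equilibrium: 440 - 4P = -280 + 5P gives P* = 80, Q* = 120.
Demand choke price (D = 0): P = 110.
CS = ½(110 − 80)(120) = 1800.

Consumer surplus = 1800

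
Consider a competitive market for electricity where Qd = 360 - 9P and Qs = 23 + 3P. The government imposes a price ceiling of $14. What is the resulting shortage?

Equilibrium price would be P* = 337/12, so the ceiling at 14 binds.
At P = 14: Qd = 360 − 9(14) = 234, Qs = 23 + 3(14) = 65.
Shortage = 234 − 65 = 169.

Shortage = 169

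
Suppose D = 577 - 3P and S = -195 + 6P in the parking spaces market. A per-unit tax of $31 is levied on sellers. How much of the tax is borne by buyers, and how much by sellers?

Buyers bear 62/3, sellers bear 31/3

Pre-tax equilibrium: P* = 772/9, Q* = 959/3.
Tax on sellers shifts supply to S = -195 + 6(P − 31) = -381 + 6P.
577 - 3P = -381 + 6P gives buyer price Pb = 958/9; sellers receive Ps = 958/9 − 31 = 679/9.
New quantity: Q = 577 − 3(958/9) = 773/3.
Buyer burden = 958/9 − 772/9 = 62/3; seller burden = 772/9 − 679/9 = 31/3.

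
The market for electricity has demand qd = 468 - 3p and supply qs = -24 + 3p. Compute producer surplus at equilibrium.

Producer surplus = 8214

Equilibrium: 468 - 3p = -24 + 3p gives p* = 82, q* = 222.
Supply starts at p = 8 (where qs = 0).
PS = ½(82 − 8)(222) = 8214.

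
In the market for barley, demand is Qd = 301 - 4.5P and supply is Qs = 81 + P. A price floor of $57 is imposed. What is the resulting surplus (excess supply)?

Equilibrium price would be P* = 40, so the floor at 57 binds.
At P = 57: Qd = 44.5, Qs = 138.
Surplus = 138 − 44.5 = 93.5.

Surplus = 93.5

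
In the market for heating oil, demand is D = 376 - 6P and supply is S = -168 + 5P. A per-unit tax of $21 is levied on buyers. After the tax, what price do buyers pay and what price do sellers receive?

Pre-tax equilibrium: P* = 544/11, Q* = 872/11.
Tax on buyers shifts demand to D = 376 − 6(P + 21) = 250 - 6P.
250 - 6P = -168 + 5P gives seller price Ps = 38; buyers pay Pb = 38 + 21 = 59.
New quantity: Q = 376 − 6(59) = 22.

Buyers pay $59, sellers receive $38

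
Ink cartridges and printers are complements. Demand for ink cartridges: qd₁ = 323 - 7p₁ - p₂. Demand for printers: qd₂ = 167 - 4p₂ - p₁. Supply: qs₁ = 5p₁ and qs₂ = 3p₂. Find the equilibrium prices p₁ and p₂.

p₁ = 2094/83, p₂ = 1681/83

Market 1: 323 - 7p₁ - p₂ = 5p₁ → 12p₁ + p₂ = 323.
Market 2: 7p₂ + p₁ = 167.
Eliminating p₂: 7×(1) − 1×(2) gives 83p₁ = 2094, so p₁ = 2094/83.
Back-substitute into (2): p₂ = (167 − 1×2094/83) / 7 = 1681/83.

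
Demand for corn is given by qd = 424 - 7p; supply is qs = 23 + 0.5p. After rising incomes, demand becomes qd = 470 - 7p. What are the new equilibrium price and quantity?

p' = 59.6, q' = 52.8

Original equilibrium: p* = 802/15, q* = 746/15.
New equilibrium: 470 - 7p = 23 + 0.5p, so 447 = 7.5p and p' = 59.6; q' = 470 − 7(59.6) = 52.8.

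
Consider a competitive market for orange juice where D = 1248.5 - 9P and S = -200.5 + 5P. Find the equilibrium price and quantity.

Set D = S: 1248.5 - 9P = -200.5 + 5P.
1449 = 14P, so P* = 103.5.
Q* = 1248.5 − 9(103.5) = 317.

P* = 103.5, Q* = 317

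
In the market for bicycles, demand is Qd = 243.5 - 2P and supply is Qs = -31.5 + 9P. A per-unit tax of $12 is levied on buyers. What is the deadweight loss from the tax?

Deadweight loss = 1296/11

Pre-tax equilibrium: P* = 25, Q* = 193.5.
Tax on buyers shifts demand to Qd = 243.5 − 2(P + 12) = 219.5 - 2P.
219.5 - 2P = -31.5 + 9P gives seller price Ps = 251/11; buyers pay Pb = 251/11 + 12 = 383/11.
New quantity: Q = 243.5 − 2(383/11) = 3825/22.
DWL = ½ × 12 × (193.5 − 3825/22) = 1296/11.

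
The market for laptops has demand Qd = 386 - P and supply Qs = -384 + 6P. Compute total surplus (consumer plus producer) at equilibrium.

Total surplus = 44436

Equilibrium: 386 - P = -384 + 6P gives P* = 110, Q* = 276.
Demand choke price: P = 386; supply starts at P = 64.
CS = ½(386 − 110)(276) = 38088; PS = ½(110 − 64)(276) = 6348.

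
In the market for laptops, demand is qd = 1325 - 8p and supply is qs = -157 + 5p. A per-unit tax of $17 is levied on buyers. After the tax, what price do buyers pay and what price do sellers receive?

Buyers pay 1567/13, sellers receive 1346/13

Pre-tax equilibrium: p* = 114, q* = 413.
Tax on buyers shifts demand to qd = 1325 − 8(p + 17) = 1189 - 8p.
1189 - 8p = -157 + 5p gives seller price ps = 1346/13; buyers pay pb = 1346/13 + 17 = 1567/13.
New quantity: q = 1325 − 8(1567/13) = 4689/13.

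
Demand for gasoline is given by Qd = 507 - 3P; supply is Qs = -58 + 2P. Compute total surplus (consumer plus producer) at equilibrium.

Total surplus = 11760

Equilibrium: 507 - 3P = -58 + 2P gives P* = 113, Q* = 168.
Demand choke price: P = 169; supply starts at P = 29.
CS = ½(169 − 113)(168) = 4704; PS = ½(113 − 29)(168) = 7056.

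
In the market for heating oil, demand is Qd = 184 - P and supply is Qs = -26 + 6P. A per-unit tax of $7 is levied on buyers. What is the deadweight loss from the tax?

Deadweight loss = 21

Pre-tax equilibrium: P* = 30, Q* = 154.
Tax on buyers shifts demand to Qd = 184 − 1(P + 7) = 177 - P.
177 - P = -26 + 6P gives seller price Ps = 29; buyers pay Pb = 29 + 7 = 36.
New quantity: Q = 184 − 1(36) = 148.
DWL = ½ × 7 × (154 − 148) = 21.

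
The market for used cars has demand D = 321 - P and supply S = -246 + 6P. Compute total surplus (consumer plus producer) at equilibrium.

Equilibrium: 321 - P = -246 + 6P gives P* = 81, Q* = 240.
Demand choke price: P = 321; supply starts at P = 41.
CS = ½(321 − 81)(240) = 28800; PS = ½(81 − 41)(240) = 4800.

Total surplus = 33600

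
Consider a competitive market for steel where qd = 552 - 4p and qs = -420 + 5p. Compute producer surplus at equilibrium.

Equilibrium: 552 - 4p = -420 + 5p gives p* = 108, q* = 120.
Supply starts at p = 84 (where qs = 0).
PS = ½(108 − 84)(120) = 1440.

Producer surplus = 1440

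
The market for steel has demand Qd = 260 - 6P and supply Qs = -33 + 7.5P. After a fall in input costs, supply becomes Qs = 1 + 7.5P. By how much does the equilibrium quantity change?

Original equilibrium: P* = 586/27, Q* = 1168/9.
New equilibrium: 260 - 6P = 1 + 7.5P, so 259 = 13.5P and P' = 518/27; Q' = 260 − 6(518/27) = 1304/9.
Change in quantity: 1304/9 − 1168/9 = 136/9.

ΔQ = 136/9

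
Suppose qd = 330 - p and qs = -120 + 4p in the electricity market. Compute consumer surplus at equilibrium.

Consumer surplus = 28800

Equilibrium: 330 - p = -120 + 4p gives p* = 90, q* = 240.
Demand choke price (qd = 0): p = 330.
CS = ½(330 − 90)(240) = 28800.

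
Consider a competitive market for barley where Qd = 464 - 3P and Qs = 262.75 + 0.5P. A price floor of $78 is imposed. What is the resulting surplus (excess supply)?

Surplus = 71.75

Equilibrium price would be P* = 57.5, so the floor at 78 binds.
At P = 78: Qd = 230, Qs = 301.75.
Surplus = 301.75 − 230 = 71.75.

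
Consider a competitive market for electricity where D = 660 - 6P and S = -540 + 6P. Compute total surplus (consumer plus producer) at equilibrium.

Equilibrium: 660 - 6P = -540 + 6P gives P* = 100, Q* = 60.
Demand choke price: P = 110; supply starts at P = 90.
CS = ½(110 − 100)(60) = 300; PS = ½(100 − 90)(60) = 300.

Total surplus = 600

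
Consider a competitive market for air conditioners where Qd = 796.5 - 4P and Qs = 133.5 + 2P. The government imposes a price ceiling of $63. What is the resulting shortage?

Shortage = 285

Equilibrium price would be P* = 110.5, so the ceiling at 63 binds.
At P = 63: Qd = 796.5 − 4(63) = 544.5, Qs = 133.5 + 2(63) = 259.5.
Shortage = 544.5 − 259.5 = 285.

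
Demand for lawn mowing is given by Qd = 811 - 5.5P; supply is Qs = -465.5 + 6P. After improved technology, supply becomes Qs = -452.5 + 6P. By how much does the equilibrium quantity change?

ΔQ = 143/23

Original equilibrium: P* = 111, Q* = 200.5.
New equilibrium: 811 - 5.5P = -452.5 + 6P, so 1263.5 = 11.5P and P' = 2527/23; Q' = 811 − 5.5(2527/23) = 9509/46.
Change in quantity: 9509/46 − 200.5 = 143/23.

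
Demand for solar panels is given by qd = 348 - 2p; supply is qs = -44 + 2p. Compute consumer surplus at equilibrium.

Equilibrium: 348 - 2p = -44 + 2p gives p* = 98, q* = 152.
Demand choke price (qd = 0): p = 174.
CS = ½(174 − 98)(152) = 5776.

Consumer surplus = 5776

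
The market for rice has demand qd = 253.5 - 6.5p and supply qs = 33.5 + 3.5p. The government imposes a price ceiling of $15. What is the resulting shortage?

Shortage = 70

Equilibrium price would be p* = 22, so the ceiling at 15 binds.
At p = 15: qd = 253.5 − 6.5(15) = 156, qs = 33.5 + 3.5(15) = 86.
Shortage = 156 − 86 = 70.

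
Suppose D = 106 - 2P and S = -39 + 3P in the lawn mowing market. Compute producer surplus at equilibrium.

Producer surplus = 384

Equilibrium: 106 - 2P = -39 + 3P gives P* = 29, Q* = 48.
Supply starts at P = 13 (where S = 0).
PS = ½(29 − 13)(48) = 384.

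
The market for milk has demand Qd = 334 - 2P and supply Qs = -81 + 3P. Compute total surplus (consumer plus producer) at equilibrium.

Equilibrium: 334 - 2P = -81 + 3P gives P* = 83, Q* = 168.
Demand choke price: P = 167; supply starts at P = 27.
CS = ½(167 − 83)(168) = 7056; PS = ½(83 − 27)(168) = 4704.

Total surplus = 11760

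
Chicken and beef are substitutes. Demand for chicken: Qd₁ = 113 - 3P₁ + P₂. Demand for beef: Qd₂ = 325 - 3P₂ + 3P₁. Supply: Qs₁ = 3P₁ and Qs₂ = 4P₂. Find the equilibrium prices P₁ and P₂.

Market 1: 113 - 3P₁ + P₂ = 3P₁ → 6P₁ - P₂ = 113.
Market 2: 7P₂ - 3P₁ = 325.
Eliminating P₂: 7×(1) + 1×(2) gives 39P₁ = 1116, so P₁ = 372/13.
Back-substitute into (2): P₂ = (325 + 3×372/13) / 7 = 763/13.

P₁ = 372/13, P₂ = 763/13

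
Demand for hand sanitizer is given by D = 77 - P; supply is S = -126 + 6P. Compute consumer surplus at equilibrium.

Equilibrium: 77 - P = -126 + 6P gives P* = 29, Q* = 48.
Demand choke price (D = 0): P = 77.
CS = ½(77 − 29)(48) = 1152.

Consumer surplus = 1152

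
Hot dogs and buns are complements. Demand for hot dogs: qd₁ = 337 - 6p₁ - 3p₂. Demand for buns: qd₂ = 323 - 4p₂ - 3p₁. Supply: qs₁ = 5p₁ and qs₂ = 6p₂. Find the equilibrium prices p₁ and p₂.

Market 1: 337 - 6p₁ - 3p₂ = 5p₁ → 11p₁ + 3p₂ = 337.
Market 2: 10p₂ + 3p₁ = 323.
Eliminating p₂: 10×(1) − 3×(2) gives 101p₁ = 2401, so p₁ = 2401/101.
Back-substitute into (2): p₂ = (323 − 3×2401/101) / 10 = 2542/101.

p₁ = 2401/101, p₂ = 2542/101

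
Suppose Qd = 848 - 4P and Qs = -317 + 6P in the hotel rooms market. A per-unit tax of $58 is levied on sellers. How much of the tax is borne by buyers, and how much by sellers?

Pre-tax equilibrium: P* = 116.5, Q* = 382.
Tax on sellers shifts supply to Qs = -317 + 6(P − 58) = -665 + 6P.
848 - 4P = -665 + 6P gives buyer price Pb = 151.3; sellers receive Ps = 151.3 − 58 = 93.3.
New quantity: Q = 848 − 4(151.3) = 242.8.
Buyer burden = 151.3 − 116.5 = 34.8; seller burden = 116.5 − 93.3 = 23.2.

Buyers bear $34.8, sellers bear $23.2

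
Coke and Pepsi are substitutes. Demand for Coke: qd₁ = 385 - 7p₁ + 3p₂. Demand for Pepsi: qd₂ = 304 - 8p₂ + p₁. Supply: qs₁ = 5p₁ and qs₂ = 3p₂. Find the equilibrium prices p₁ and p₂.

Market 1: 385 - 7p₁ + 3p₂ = 5p₁ → 12p₁ - 3p₂ = 385.
Market 2: 11p₂ - p₁ = 304.
Eliminating p₂: 11×(1) + 3×(2) gives 129p₁ = 5147, so p₁ = 5147/129.
Back-substitute into (2): p₂ = (304 + 1×5147/129) / 11 = 4033/129.

p₁ = 5147/129, p₂ = 4033/129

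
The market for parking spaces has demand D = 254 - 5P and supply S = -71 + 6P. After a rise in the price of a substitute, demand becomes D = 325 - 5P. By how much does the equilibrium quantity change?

Original equilibrium: P* = 325/11, Q* = 1169/11.
New equilibrium: 325 - 5P = -71 + 6P, so 396 = 11P and P' = 36; Q' = 325 − 5(36) = 145.
Change in quantity: 145 − 1169/11 = 426/11.

ΔQ = 426/11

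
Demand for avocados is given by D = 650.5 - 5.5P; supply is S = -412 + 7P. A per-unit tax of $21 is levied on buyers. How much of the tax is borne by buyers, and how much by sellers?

Pre-tax equilibrium: P* = 85, Q* = 183.
Tax on buyers shifts demand to D = 650.5 − 5.5(P + 21) = 535 - 5.5P.
535 - 5.5P = -412 + 7P gives seller price Ps = 75.76; buyers pay Pb = 75.76 + 21 = 96.76.
New quantity: Q = 650.5 − 5.5(96.76) = 118.32.
Buyer burden = 96.76 − 85 = 11.76; seller burden = 85 − 75.76 = 9.24.

Buyers bear $11.76, sellers bear $9.24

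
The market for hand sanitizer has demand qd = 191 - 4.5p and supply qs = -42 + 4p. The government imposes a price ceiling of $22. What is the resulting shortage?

Shortage = 46

Equilibrium price would be p* = 466/17, so the ceiling at 22 binds.
At p = 22: qd = 191 − 4.5(22) = 92, qs = -42 + 4(22) = 46.
Shortage = 92 − 46 = 46.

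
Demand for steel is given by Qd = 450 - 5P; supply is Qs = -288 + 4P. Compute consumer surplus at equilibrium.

Equilibrium: 450 - 5P = -288 + 4P gives P* = 82, Q* = 40.
Demand choke price (Qd = 0): P = 90.
CS = ½(90 − 82)(40) = 160.

Consumer surplus = 160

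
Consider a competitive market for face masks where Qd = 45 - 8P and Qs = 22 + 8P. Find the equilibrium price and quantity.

P* = 1.4375, Q* = 33.5

Set Qd = Qs: 45 - 8P = 22 + 8P.
23 = 16P, so P* = 1.4375.
Q* = 45 − 8(1.4375) = 33.5.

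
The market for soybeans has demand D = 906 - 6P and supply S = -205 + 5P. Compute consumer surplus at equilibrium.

Equilibrium: 906 - 6P = -205 + 5P gives P* = 101, Q* = 300.
Demand choke price (D = 0): P = 151.
CS = ½(151 − 101)(300) = 7500.

Consumer surplus = 7500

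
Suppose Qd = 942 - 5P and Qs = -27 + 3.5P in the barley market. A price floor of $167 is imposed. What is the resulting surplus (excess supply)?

Equilibrium price would be P* = 114, so the floor at 167 binds.
At P = 167: Qd = 107, Qs = 557.5.
Surplus = 557.5 − 107 = 450.5.

Surplus = 450.5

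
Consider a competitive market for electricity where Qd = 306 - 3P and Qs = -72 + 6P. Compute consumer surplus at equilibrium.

Equilibrium: 306 - 3P = -72 + 6P gives P* = 42, Q* = 180.
Demand choke price (Qd = 0): P = 102.
CS = ½(102 − 42)(180) = 5400.

Consumer surplus = 5400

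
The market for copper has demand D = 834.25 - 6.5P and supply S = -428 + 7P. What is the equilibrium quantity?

Set D = S: 834.25 - 6.5P = -428 + 7P.
1262.25 = 13.5P, so P* = 93.5.
Q* = 834.25 − 6.5(93.5) = 226.5.

Q* = 226.5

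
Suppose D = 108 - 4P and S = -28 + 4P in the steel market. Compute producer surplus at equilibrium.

Equilibrium: 108 - 4P = -28 + 4P gives P* = 17, Q* = 40.
Supply starts at P = 7 (where S = 0).
PS = ½(17 − 7)(40) = 200.

Producer surplus = 200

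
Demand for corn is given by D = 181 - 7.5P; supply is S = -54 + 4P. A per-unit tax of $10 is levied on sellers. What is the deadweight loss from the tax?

Pre-tax equilibrium: P* = 470/23, Q* = 638/23.
Tax on sellers shifts supply to S = -54 + 4(P − 10) = -94 + 4P.
181 - 7.5P = -94 + 4P gives buyer price Pb = 550/23; sellers receive Ps = 550/23 − 10 = 320/23.
New quantity: Q = 181 − 7.5(550/23) = 38/23.
DWL = ½ × 10 × (638/23 − 38/23) = 3000/23.

Deadweight loss = 3000/23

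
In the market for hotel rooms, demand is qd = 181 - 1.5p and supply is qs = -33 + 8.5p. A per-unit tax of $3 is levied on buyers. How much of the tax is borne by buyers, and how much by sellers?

Buyers bear $2.55, sellers bear $0.45

Pre-tax equilibrium: p* = 21.4, q* = 148.9.
Tax on buyers shifts demand to qd = 181 − 1.5(p + 3) = 176.5 - 1.5p.
176.5 - 1.5p = -33 + 8.5p gives seller price ps = 20.95; buyers pay pb = 20.95 + 3 = 23.95.
New quantity: q = 181 − 1.5(23.95) = 145.075.
Buyer burden = 23.95 − 21.4 = 2.55; seller burden = 21.4 − 20.95 = 0.45.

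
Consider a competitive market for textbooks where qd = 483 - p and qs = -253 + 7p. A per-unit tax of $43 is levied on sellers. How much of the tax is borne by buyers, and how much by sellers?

Buyers bear $37.625, sellers bear $5.375

Pre-tax equilibrium: p* = 92, q* = 391.
Tax on sellers shifts supply to qs = -253 + 7(p − 43) = -554 + 7p.
483 - p = -554 + 7p gives buyer price pb = 129.625; sellers receive ps = 129.625 − 43 = 86.625.
New quantity: q = 483 − 1(129.625) = 353.375.
Buyer burden = 129.625 − 92 = 37.625; seller burden = 92 − 86.625 = 5.375.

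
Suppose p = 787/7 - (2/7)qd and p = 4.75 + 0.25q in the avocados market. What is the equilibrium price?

Set the two price expressions equal: 787/7 - (2/7)q = 4.75 + 0.25q.
3015/28 = (15/28)q, so q* = 201.
p* = 787/7 − (2/7)(201) = 55.

p* = 55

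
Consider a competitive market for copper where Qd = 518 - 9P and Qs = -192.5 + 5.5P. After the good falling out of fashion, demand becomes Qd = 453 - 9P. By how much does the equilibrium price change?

ΔP = -130/29

Original equilibrium: P* = 49, Q* = 77.
New equilibrium: 453 - 9P = -192.5 + 5.5P, so 645.5 = 14.5P and P' = 1291/29; Q' = 453 − 9(1291/29) = 1518/29.
Change in price: 1291/29 − 49 = -130/29.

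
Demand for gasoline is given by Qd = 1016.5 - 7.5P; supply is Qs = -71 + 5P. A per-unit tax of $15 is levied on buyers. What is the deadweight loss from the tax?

Deadweight loss = 337.5

Pre-tax equilibrium: P* = 87, Q* = 364.
Tax on buyers shifts demand to Qd = 1016.5 − 7.5(P + 15) = 904 - 7.5P.
904 - 7.5P = -71 + 5P gives seller price Ps = 78; buyers pay Pb = 78 + 15 = 93.
New quantity: Q = 1016.5 − 7.5(93) = 319.
DWL = ½ × 15 × (364 − 319) = 337.5.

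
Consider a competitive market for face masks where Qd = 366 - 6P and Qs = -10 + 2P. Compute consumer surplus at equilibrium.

Equilibrium: 366 - 6P = -10 + 2P gives P* = 47, Q* = 84.
Demand choke price (Qd = 0): P = 61.
CS = ½(61 − 47)(84) = 588.

Consumer surplus = 588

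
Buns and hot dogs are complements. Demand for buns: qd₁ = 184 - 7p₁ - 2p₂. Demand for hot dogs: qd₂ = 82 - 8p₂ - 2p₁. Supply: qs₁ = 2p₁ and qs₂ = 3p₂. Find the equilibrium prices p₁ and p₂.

p₁ = 372/19, p₂ = 74/19

Market 1: 184 - 7p₁ - 2p₂ = 2p₁ → 9p₁ + 2p₂ = 184.
Market 2: 11p₂ + 2p₁ = 82.
Eliminating p₂: 11×(1) − 2×(2) gives 95p₁ = 1860, so p₁ = 372/19.
Back-substitute into (2): p₂ = (82 − 2×372/19) / 11 = 74/19.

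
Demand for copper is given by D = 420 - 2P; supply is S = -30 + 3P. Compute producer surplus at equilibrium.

Equilibrium: 420 - 2P = -30 + 3P gives P* = 90, Q* = 240.
Supply starts at P = 10 (where S = 0).
PS = ½(90 − 10)(240) = 9600.

Producer surplus = 9600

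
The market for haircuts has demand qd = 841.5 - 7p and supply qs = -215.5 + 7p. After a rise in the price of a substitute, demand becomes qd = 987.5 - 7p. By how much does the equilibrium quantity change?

Original equilibrium: p* = 75.5, q* = 313.
New equilibrium: 987.5 - 7p = -215.5 + 7p, so 1203 = 14p and p' = 1203/14; q' = 987.5 − 7(1203/14) = 386.
Change in quantity: 386 − 313 = 73.

Δq = 73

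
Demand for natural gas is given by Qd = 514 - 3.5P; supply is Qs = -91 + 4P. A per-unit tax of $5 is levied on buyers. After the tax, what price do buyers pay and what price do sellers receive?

Buyers pay 250/3, sellers receive 235/3

Pre-tax equilibrium: P* = 242/3, Q* = 695/3.
Tax on buyers shifts demand to Qd = 514 − 3.5(P + 5) = 496.5 - 3.5P.
496.5 - 3.5P = -91 + 4P gives seller price Ps = 235/3; buyers pay Pb = 235/3 + 5 = 250/3.
New quantity: Q = 514 − 3.5(250/3) = 667/3.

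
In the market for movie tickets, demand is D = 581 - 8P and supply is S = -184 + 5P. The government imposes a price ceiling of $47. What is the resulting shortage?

Shortage = 154

Equilibrium price would be P* = 765/13, so the ceiling at 47 binds.
At P = 47: D = 581 − 8(47) = 205, S = -184 + 5(47) = 51.
Shortage = 205 − 51 = 154.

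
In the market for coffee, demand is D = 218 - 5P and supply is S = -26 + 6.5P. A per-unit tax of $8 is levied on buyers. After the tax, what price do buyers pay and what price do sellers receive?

Pre-tax equilibrium: P* = 488/23, Q* = 2574/23.
Tax on buyers shifts demand to D = 218 − 5(P + 8) = 178 - 5P.
178 - 5P = -26 + 6.5P gives seller price Ps = 408/23; buyers pay Pb = 408/23 + 8 = 592/23.
New quantity: Q = 218 − 5(592/23) = 2054/23.

Buyers pay 592/23, sellers receive 408/23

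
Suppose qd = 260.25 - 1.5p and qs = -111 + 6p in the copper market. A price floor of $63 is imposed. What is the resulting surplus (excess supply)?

Equilibrium price would be p* = 49.5, so the floor at 63 binds.
At p = 63: qd = 165.75, qs = 267.
Surplus = 267 − 165.75 = 101.25.

Surplus = 101.25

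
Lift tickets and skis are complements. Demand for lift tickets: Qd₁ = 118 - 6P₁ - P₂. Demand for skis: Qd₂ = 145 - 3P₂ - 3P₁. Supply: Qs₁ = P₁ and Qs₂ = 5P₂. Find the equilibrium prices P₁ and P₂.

Market 1: 118 - 6P₁ - P₂ = P₁ → 7P₁ + P₂ = 118.
Market 2: 8P₂ + 3P₁ = 145.
Eliminating P₂: 8×(1) − 1×(2) gives 53P₁ = 799, so P₁ = 799/53.
Back-substitute into (2): P₂ = (145 − 3×799/53) / 8 = 661/53.

P₁ = 799/53, P₂ = 661/53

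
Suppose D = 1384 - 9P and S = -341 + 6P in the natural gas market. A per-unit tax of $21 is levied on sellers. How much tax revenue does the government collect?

Pre-tax equilibrium: P* = 115, Q* = 349.
Tax on sellers shifts supply to S = -341 + 6(P − 21) = -467 + 6P.
1384 - 9P = -467 + 6P gives buyer price Pb = 123.4; sellers receive Ps = 123.4 − 21 = 102.4.
New quantity: Q = 1384 − 9(123.4) = 273.4.
Revenue = 21 × 273.4 = 5741.4.

Tax revenue = 5741.4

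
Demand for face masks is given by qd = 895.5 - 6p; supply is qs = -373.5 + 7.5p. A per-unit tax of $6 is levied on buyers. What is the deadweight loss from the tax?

Deadweight loss = 60

Pre-tax equilibrium: p* = 94, q* = 331.5.
Tax on buyers shifts demand to qd = 895.5 − 6(p + 6) = 859.5 - 6p.
859.5 - 6p = -373.5 + 7.5p gives seller price ps = 274/3; buyers pay pb = 274/3 + 6 = 292/3.
New quantity: q = 895.5 − 6(292/3) = 311.5.
DWL = ½ × 6 × (331.5 − 311.5) = 60.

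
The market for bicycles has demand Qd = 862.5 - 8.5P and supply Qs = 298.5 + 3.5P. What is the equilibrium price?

Set Qd = Qs: 862.5 - 8.5P = 298.5 + 3.5P.
564 = 12P, so P* = 47.
Q* = 862.5 − 8.5(47) = 463.

P* = 47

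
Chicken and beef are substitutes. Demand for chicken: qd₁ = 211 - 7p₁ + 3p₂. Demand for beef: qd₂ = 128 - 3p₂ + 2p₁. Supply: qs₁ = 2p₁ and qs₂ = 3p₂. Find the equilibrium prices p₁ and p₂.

Market 1: 211 - 7p₁ + 3p₂ = 2p₁ → 9p₁ - 3p₂ = 211.
Market 2: 6p₂ - 2p₁ = 128.
Eliminating p₂: 6×(1) + 3×(2) gives 48p₁ = 1650, so p₁ = 34.375.
Back-substitute into (2): p₂ = (128 + 2×34.375) / 6 = 787/24.

p₁ = 34.375, p₂ = 787/24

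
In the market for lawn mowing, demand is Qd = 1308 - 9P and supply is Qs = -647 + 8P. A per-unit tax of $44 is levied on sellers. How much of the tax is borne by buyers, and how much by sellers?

Buyers bear 352/17, sellers bear 396/17

Pre-tax equilibrium: P* = 115, Q* = 273.
Tax on sellers shifts supply to Qs = -647 + 8(P − 44) = -999 + 8P.
1308 - 9P = -999 + 8P gives buyer price Pb = 2307/17; sellers receive Ps = 2307/17 − 44 = 1559/17.
New quantity: Q = 1308 − 9(2307/17) = 1473/17.
Buyer burden = 2307/17 − 115 = 352/17; seller burden = 115 − 1559/17 = 396/17.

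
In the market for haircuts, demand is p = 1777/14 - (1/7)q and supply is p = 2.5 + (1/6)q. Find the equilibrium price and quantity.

Set the two price expressions equal: 1777/14 - (1/7)q = 2.5 + (1/6)q.
871/7 = (13/42)q, so q* = 402.
p* = 1777/14 − (1/7)(402) = 69.5.

p* = 69.5, q* = 402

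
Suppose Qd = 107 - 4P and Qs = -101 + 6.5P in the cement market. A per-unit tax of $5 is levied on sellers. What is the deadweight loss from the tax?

Deadweight loss = 650/21

Pre-tax equilibrium: P* = 416/21, Q* = 583/21.
Tax on sellers shifts supply to Qs = -101 + 6.5(P − 5) = -133.5 + 6.5P.
107 - 4P = -133.5 + 6.5P gives buyer price Pb = 481/21; sellers receive Ps = 481/21 − 5 = 376/21.
New quantity: Q = 107 − 4(481/21) = 323/21.
DWL = ½ × 5 × (583/21 − 323/21) = 650/21.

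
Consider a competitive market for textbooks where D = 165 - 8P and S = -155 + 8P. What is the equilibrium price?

Set D = S: 165 - 8P = -155 + 8P.
320 = 16P, so P* = 20.
Q* = 165 − 8(20) = 5.

P* = 20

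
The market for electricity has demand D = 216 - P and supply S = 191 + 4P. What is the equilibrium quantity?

Set D = S: 216 - P = 191 + 4P.
25 = 5P, so P* = 5.
Q* = 216 − 1(5) = 211.

Q* = 211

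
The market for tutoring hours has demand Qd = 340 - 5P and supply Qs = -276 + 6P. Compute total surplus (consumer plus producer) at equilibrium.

Equilibrium: 340 - 5P = -276 + 6P gives P* = 56, Q* = 60.
Demand choke price: P = 68; supply starts at P = 46.
CS = ½(68 − 56)(60) = 360; PS = ½(56 − 46)(60) = 300.

Total surplus = 660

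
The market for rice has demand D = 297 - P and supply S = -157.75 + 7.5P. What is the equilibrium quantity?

Set D = S: 297 - P = -157.75 + 7.5P.
454.75 = 8.5P, so P* = 53.5.
Q* = 297 − 1(53.5) = 243.5.

Q* = 243.5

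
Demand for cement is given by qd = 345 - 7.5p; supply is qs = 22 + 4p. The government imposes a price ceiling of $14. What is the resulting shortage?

Equilibrium price would be p* = 646/23, so the ceiling at 14 binds.
At p = 14: qd = 345 − 7.5(14) = 240, qs = 22 + 4(14) = 78.
Shortage = 240 − 78 = 162.

Shortage = 162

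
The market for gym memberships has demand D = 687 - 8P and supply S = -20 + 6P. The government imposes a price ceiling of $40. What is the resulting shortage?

Shortage = 147

Equilibrium price would be P* = 50.5, so the ceiling at 40 binds.
At P = 40: D = 687 − 8(40) = 367, S = -20 + 6(40) = 220.
Shortage = 367 − 220 = 147.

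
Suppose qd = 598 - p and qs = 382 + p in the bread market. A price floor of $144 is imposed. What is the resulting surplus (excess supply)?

Equilibrium price would be p* = 108, so the floor at 144 binds.
At p = 144: qd = 454, qs = 526.
Surplus = 526 − 454 = 72.

Surplus = 72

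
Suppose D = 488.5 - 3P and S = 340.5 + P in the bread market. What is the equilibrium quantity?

Set D = S: 488.5 - 3P = 340.5 + P.
148 = 4P, so P* = 37.
Q* = 488.5 − 3(37) = 377.5.

Q* = 377.5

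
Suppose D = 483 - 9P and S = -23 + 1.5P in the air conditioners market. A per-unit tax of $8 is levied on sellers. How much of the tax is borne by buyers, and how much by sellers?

Buyers bear 8/7, sellers bear 48/7

Pre-tax equilibrium: P* = 1012/21, Q* = 345/7.
Tax on sellers shifts supply to S = -23 + 1.5(P − 8) = -35 + 1.5P.
483 - 9P = -35 + 1.5P gives buyer price Pb = 148/3; sellers receive Ps = 148/3 − 8 = 124/3.
New quantity: Q = 483 − 9(148/3) = 39.
Buyer burden = 148/3 − 1012/21 = 8/7; seller burden = 1012/21 − 124/3 = 48/7.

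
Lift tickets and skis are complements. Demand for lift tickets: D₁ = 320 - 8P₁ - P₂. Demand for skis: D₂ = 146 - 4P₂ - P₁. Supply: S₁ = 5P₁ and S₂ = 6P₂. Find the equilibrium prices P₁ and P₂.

Market 1: 320 - 8P₁ - P₂ = 5P₁ → 13P₁ + P₂ = 320.
Market 2: 10P₂ + P₁ = 146.
Eliminating P₂: 10×(1) − 1×(2) gives 129P₁ = 3054, so P₁ = 1018/43.
Back-substitute into (2): P₂ = (146 − 1×1018/43) / 10 = 526/43.

P₁ = 1018/43, P₂ = 526/43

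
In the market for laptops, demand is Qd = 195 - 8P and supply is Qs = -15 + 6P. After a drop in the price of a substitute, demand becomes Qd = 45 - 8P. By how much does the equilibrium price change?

ΔP = -75/7

Original equilibrium: P* = 15, Q* = 75.
New equilibrium: 45 - 8P = -15 + 6P, so 60 = 14P and P' = 30/7; Q' = 45 − 8(30/7) = 75/7.
Change in price: 30/7 − 15 = -75/7.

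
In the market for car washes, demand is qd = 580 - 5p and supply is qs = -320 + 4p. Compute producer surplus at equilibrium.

Producer surplus = 800

Equilibrium: 580 - 5p = -320 + 4p gives p* = 100, q* = 80.
Supply starts at p = 80 (where qs = 0).
PS = ½(100 − 80)(80) = 800.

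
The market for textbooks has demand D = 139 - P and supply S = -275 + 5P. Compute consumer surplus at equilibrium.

Consumer surplus = 2450

Equilibrium: 139 - P = -275 + 5P gives P* = 69, Q* = 70.
Demand choke price (D = 0): P = 139.
CS = ½(139 − 69)(70) = 2450.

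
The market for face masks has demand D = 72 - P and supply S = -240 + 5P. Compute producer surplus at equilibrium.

Equilibrium: 72 - P = -240 + 5P gives P* = 52, Q* = 20.
Supply starts at P = 48 (where S = 0).
PS = ½(52 − 48)(20) = 40.

Producer surplus = 40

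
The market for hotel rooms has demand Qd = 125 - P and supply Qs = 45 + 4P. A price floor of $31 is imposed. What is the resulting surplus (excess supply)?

Surplus = 75

Equilibrium price would be P* = 16, so the floor at 31 binds.
At P = 31: Qd = 94, Qs = 169.
Surplus = 169 − 94 = 75.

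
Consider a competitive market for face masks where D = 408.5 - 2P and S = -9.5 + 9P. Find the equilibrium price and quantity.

Set D = S: 408.5 - 2P = -9.5 + 9P.
418 = 11P, so P* = 38.
Q* = 408.5 − 2(38) = 332.5.

P* = 38, Q* = 332.5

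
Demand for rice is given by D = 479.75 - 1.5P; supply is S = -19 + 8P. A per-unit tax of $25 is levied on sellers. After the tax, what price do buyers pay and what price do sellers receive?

Buyers pay 2795/38, sellers receive 1845/38

Pre-tax equilibrium: P* = 52.5, Q* = 401.
Tax on sellers shifts supply to S = -19 + 8(P − 25) = -219 + 8P.
479.75 - 1.5P = -219 + 8P gives buyer price Pb = 2795/38; sellers receive Ps = 2795/38 − 25 = 1845/38.
New quantity: Q = 479.75 − 1.5(2795/38) = 7019/19.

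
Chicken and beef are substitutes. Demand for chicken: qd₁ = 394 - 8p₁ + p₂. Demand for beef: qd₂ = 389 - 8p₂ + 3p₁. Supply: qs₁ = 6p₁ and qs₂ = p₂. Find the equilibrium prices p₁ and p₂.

p₁ = 3935/123, p₂ = 6628/123

Market 1: 394 - 8p₁ + p₂ = 6p₁ → 14p₁ - p₂ = 394.
Market 2: 9p₂ - 3p₁ = 389.
Eliminating p₂: 9×(1) + 1×(2) gives 123p₁ = 3935, so p₁ = 3935/123.
Back-substitute into (2): p₂ = (389 + 3×3935/123) / 9 = 6628/123.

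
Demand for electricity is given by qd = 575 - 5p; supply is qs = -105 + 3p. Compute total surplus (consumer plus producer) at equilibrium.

Total surplus = 6000

Equilibrium: 575 - 5p = -105 + 3p gives p* = 85, q* = 150.
Demand choke price: p = 115; supply starts at p = 35.
CS = ½(115 − 85)(150) = 2250; PS = ½(85 − 35)(150) = 3750.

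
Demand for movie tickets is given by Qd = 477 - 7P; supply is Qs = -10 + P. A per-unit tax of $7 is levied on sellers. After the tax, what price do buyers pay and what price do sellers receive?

Pre-tax equilibrium: P* = 60.875, Q* = 50.875.
Tax on sellers shifts supply to Qs = -10 + 1(P − 7) = -17 + P.
477 - 7P = -17 + P gives buyer price Pb = 61.75; sellers receive Ps = 61.75 − 7 = 54.75.
New quantity: Q = 477 − 7(61.75) = 44.75.

Buyers pay $61.75, sellers receive $54.75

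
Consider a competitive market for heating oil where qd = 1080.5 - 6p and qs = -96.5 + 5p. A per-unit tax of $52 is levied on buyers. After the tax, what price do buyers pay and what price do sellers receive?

Pre-tax equilibrium: p* = 107, q* = 438.5.
Tax on buyers shifts demand to qd = 1080.5 − 6(p + 52) = 768.5 - 6p.
768.5 - 6p = -96.5 + 5p gives seller price ps = 865/11; buyers pay pb = 865/11 + 52 = 1437/11.
New quantity: q = 1080.5 − 6(1437/11) = 6527/22.

Buyers pay 1437/11, sellers receive 865/11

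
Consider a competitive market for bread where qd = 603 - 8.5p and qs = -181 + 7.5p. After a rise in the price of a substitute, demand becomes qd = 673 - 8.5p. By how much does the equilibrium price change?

Δp = 4.375

Original equilibrium: p* = 49, q* = 186.5.
New equilibrium: 673 - 8.5p = -181 + 7.5p, so 854 = 16p and p' = 53.375; q' = 673 − 8.5(53.375) = 219.3125.
Change in price: 53.375 − 49 = 4.375.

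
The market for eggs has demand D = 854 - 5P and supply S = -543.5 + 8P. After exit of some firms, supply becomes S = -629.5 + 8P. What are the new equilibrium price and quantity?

P' = 2967/26, Q' = 7369/26

Original equilibrium: P* = 107.5, Q* = 316.5.
New equilibrium: 854 - 5P = -629.5 + 8P, so 1483.5 = 13P and P' = 2967/26; Q' = 854 − 5(2967/26) = 7369/26.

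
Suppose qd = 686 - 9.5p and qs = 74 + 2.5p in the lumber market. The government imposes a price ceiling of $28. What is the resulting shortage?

Equilibrium price would be p* = 51, so the ceiling at 28 binds.
At p = 28: qd = 686 − 9.5(28) = 420, qs = 74 + 2.5(28) = 144.
Shortage = 420 − 144 = 276.

Shortage = 276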